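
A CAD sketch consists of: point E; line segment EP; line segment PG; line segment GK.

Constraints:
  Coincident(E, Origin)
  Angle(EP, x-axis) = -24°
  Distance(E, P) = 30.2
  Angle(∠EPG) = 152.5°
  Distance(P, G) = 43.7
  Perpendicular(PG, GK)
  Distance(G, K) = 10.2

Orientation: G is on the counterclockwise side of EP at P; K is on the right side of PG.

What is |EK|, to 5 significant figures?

74.508

E is at the origin; EP runs at -24.0° with length 30.2, so P = 30.2·(cos -24.0°, sin -24.0°) = (27.589, -12.283). ∠EPG = 152.5°, so PG runs at -24.0° + (180° − 152.5°) = 3.5000° from the x-axis; with |PG| = 43.7, G = P + 43.7·(cos 3.5000°, sin 3.5000°) = (71.208, -9.6156). PG is perpendicular to GK; with |GK| = 10.2 on the right of PG, K = G + 10.2·(0.061049, -0.99813) = (71.830, -19.797). Then |EK| = |K − E| = 74.508.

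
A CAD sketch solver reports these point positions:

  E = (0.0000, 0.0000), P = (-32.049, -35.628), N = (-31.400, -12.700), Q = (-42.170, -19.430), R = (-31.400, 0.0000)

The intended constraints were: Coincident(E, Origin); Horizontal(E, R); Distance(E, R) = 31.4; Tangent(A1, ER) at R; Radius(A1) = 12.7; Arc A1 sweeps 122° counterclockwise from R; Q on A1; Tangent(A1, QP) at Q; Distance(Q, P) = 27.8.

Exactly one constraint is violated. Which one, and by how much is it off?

Distance(Q, P) = 27.8 — off by 8.70.

E = (0.00, 0.00) ✓; E.y = 0.00, R.y = 0.00 ✓; |ER| = 31.40 ✓; ∠(NR, RE) = 90.00° ✓; |NR| = 12.70 ✓; bearing(N→Q) − bearing(N→R) = 122.0° ✓; |NQ| = 12.70 ✓; ∠(NQ, QP) = 90.00° ✓; |QP| = 19.10 ✗.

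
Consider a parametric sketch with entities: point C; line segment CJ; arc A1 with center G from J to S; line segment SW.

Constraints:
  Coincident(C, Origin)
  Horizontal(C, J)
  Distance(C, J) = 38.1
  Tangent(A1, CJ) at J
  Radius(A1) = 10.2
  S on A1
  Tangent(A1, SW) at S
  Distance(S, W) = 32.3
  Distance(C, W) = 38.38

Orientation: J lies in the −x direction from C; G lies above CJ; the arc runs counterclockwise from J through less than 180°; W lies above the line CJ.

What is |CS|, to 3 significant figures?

29.4

Checks: |GS| = 10.20 ✓; ∠(GS, SW) = 90.00° ✓; |SW| = 32.30 ✓; |CW| = 38.38 ✓.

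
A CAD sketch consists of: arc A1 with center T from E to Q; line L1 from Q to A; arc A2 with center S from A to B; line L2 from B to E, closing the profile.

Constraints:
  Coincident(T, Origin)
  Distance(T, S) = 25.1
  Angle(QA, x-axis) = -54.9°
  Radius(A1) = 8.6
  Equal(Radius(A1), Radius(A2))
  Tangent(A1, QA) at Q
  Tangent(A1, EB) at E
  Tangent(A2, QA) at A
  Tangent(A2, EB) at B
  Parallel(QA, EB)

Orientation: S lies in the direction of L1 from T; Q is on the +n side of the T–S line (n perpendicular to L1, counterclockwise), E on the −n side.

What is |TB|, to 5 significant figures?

26.532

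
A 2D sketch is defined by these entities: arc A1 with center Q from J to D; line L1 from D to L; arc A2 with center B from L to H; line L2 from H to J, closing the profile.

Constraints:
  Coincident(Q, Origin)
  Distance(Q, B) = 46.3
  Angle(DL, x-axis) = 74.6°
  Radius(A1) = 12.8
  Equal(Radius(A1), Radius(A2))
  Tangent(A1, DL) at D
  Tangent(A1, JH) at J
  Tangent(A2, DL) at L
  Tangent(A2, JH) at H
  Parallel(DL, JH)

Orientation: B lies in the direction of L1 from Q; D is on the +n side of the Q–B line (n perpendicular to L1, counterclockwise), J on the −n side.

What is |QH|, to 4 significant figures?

48.04

Tangency of A1 to both parallel lines with radius 12.8 puts D and J at Q ± 12.8·n: D = (-12.34, 3.399), J = (12.34, -3.399). Equal radii place L and H the same way about B: L = B + 12.8·n = (-0.04517, 48.04), H = B − 12.8·n = (24.64, 41.24). Then |QH| = |H − Q| = 48.04.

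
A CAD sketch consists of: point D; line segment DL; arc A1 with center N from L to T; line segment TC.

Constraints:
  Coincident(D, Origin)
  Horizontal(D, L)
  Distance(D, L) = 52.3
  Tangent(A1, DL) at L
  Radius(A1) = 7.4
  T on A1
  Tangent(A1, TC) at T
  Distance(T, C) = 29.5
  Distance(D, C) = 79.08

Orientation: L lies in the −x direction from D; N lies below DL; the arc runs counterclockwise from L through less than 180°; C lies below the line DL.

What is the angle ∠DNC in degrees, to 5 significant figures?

142.19°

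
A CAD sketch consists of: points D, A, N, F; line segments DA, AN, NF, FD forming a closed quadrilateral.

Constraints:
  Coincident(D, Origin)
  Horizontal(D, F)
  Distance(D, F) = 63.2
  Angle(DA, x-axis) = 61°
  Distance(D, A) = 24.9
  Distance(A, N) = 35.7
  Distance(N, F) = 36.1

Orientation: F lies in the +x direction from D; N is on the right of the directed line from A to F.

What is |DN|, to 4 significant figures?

30.17

Checks: |AN| = 35.70 ✓; |NF| = 36.10 ✓.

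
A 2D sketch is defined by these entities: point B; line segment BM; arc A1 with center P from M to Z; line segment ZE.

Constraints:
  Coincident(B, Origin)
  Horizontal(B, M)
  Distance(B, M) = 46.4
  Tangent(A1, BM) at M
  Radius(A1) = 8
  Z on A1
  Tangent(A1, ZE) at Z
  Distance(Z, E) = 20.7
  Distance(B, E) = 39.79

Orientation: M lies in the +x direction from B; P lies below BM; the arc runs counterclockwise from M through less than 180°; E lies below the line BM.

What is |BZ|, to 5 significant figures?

39.277

B is at the origin; B and M share the same y with |BM| = 46.4 and M on the +x side, so M = (46.400, 0.0000). A1 meets BM tangentially, so PM is at right angles to BM, so P = M + (0, -8) = (46.400, -8.0000). Since PZ ⟂ ZE (tangency), |PE| = √(8.0² + 20.7²) = 22.192 regardless of where Z sits on A1. So E lies on both circle(B, 39.79) and circle(P, 22.192); the below-BM intersection is E = (31.438, -24.390). Z is the foot of the tangent from E: Z = (38.945, -5.0990).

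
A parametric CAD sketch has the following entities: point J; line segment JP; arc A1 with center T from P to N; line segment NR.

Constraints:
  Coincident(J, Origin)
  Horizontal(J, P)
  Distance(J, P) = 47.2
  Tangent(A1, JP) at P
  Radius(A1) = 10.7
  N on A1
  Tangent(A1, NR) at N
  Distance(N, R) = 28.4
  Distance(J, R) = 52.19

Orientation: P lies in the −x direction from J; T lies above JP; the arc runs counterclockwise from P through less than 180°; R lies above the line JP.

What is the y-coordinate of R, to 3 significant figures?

38.6

J is at the origin; JP is horizontal with |JP| = 47.2 and P on the −x side, so P = (-47.2, 0.00). A1 meets JP tangentially, so TP is at right angles to JP, so T = P + (0, 10.7) = (-47.2, 10.7). Since TN ⟂ NR (tangency), |TR| = √(10.7² + 28.4²) = 30.3 regardless of where N sits on A1. So R lies on both circle(J, 52.19) and circle(T, 30.3); the above-JP intersection is R = (-35.2, 38.6). N is the foot of the tangent from R: N = (-36.5, 10.2).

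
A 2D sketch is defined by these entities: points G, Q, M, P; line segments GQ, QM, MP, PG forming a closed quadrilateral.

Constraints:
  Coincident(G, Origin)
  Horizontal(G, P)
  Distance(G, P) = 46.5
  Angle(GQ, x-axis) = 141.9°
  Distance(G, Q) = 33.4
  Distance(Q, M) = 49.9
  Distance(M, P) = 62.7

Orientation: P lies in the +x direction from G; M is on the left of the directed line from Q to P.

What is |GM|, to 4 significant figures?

53.83

Checks: |QM| = 49.90 ✓; |MP| = 62.70 ✓.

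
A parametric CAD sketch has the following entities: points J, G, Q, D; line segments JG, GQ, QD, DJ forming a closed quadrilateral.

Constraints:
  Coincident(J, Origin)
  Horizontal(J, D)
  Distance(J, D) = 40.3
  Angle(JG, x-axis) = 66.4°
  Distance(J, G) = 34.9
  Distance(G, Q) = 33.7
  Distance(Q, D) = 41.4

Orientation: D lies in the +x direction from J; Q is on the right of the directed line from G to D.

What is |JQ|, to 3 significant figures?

2.11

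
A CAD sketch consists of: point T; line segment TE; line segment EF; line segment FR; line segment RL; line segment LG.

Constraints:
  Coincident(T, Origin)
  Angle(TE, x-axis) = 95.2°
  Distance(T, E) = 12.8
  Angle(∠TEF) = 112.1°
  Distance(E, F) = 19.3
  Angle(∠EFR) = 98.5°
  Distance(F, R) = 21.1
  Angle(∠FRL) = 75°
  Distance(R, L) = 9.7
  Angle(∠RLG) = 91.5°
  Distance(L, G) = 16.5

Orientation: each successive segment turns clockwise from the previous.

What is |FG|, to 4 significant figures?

6.076

∠FRL = 75.0° gives RL at -159.2° from the x-axis; with |RL| = 9.7, L = (19.27, 1.041). ∠RLG = 91.5° gives LG at 112.3° from the x-axis; with |LG| = 16.5, G = (13.00, 16.31). Then |FG| = |G − F| = 6.076.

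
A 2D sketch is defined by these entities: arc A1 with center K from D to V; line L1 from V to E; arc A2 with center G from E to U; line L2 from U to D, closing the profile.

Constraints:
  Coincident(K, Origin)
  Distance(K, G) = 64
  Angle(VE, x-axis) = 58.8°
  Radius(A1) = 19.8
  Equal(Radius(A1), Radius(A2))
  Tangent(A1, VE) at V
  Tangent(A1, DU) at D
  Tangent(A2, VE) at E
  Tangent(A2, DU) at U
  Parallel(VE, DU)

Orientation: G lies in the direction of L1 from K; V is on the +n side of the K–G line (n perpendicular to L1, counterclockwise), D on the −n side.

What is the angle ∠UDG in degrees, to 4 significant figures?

17.19°

The slot axis is L1's direction at 58.8°, so u = (cos 58.8°, sin 58.8°) = (0.5180, 0.8554) and n = (−sin 58.8°, cos 58.8°) = (-0.8554, 0.5180). K is at the origin and G lies 64.0 along u from K, so G = 64.0·u = (33.15, 54.74). Tangency of A1 to both parallel lines with radius 19.8 puts V and D at K ± 19.8·n: V = (-16.94, 10.26), D = (16.94, -10.26). Equal radii place E and U the same way about G: E = G + 19.8·n = (16.22, 65.00), U = G − 19.8·n = (50.09, 44.49). Then cos ∠UDG = DU·DG / (|DU||DG|), giving 17.19°.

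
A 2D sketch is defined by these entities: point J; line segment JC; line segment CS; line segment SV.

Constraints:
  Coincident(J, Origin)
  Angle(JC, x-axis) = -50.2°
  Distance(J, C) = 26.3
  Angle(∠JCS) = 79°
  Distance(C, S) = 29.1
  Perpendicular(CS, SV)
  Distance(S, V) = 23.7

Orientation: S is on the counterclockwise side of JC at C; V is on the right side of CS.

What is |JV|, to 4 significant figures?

55.06

∠JCS = 79.0°, so CS runs at -50.2° + (180° − 79.0°) = 50.80° from the x-axis; with |CS| = 29.1, S = C + 29.1·(cos 50.80°, sin 50.80°) = (35.23, 2.345). CS ⟂ SV; with |SV| = 23.7 on the right of CS, V = S + 23.7·(0.7749, -0.6320) = (53.59, -12.63). Then |JV| = |V − J| = 55.06.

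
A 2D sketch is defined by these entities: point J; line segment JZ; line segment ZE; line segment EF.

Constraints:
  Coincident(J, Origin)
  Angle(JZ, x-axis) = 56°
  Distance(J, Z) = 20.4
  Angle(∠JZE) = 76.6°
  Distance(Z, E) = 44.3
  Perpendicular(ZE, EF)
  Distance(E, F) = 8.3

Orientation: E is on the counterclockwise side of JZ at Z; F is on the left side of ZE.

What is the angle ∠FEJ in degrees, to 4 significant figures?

63.37°

J is at the origin; JZ runs at 56.0° with length 20.4, so Z = 20.4·(cos 56.0°, sin 56.0°) = (11.41, 16.91). ∠JZE = 76.6°, so ZE runs at 56.0° + (180° − 76.6°) = 159.4° from the x-axis; with |ZE| = 44.3, E = Z + 44.3·(cos 159.4°, sin 159.4°) = (-30.06, 32.50). ZE is perpendicular to EF; with |EF| = 8.3 on the left of ZE, F = E + 8.3·(-0.3518, -0.9361) = (-32.98, 24.73). Then cos ∠FEJ = EF·EJ / (|EF||EJ|), giving 63.37°.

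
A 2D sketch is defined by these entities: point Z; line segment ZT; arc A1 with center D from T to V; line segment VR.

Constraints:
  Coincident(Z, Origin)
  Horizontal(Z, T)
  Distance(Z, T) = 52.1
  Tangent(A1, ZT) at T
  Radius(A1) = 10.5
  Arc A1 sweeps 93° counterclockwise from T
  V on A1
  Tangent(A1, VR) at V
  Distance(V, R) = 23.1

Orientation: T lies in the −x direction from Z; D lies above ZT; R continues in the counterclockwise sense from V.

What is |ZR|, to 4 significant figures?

54.75

On A1, T sits at bearing -90° from D; a 93° counterclockwise sweep puts V at bearing 3°, so V = D + 10.5·(cos 3°, sin 3°) = (-41.61, 11.05). Since A1 is tangent to VR there, DV ⟂ VR, so VR runs along (−sin 3°, cos 3°); with |VR| = 23.1, R = (-42.82, 34.12). Then |ZR| = |R − Z| = 54.75.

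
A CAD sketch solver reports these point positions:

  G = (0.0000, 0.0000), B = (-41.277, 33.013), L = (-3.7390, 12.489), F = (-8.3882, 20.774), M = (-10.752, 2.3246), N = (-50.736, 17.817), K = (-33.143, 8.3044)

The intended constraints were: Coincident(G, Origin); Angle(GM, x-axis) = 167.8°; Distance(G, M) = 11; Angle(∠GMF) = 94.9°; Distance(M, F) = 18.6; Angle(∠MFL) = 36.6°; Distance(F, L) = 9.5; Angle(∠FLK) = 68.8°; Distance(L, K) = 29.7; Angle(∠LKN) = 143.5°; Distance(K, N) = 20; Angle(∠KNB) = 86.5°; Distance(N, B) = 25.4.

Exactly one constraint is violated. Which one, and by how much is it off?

Distance(N, B) = 25.4 — off by 7.50.

G = (0.00, 0.00) ✓; GM at 167.8° ✓; |GM| = 11.00 ✓; ∠GMF = 94.90° ✓; |MF| = 18.60 ✓; ∠MFL = 36.60° ✓; |FL| = 9.500 ✓; ∠FLK = 68.80° ✓; |LK| = 29.70 ✓; ∠LKN = 143.5° ✓; |KN| = 20.00 ✓; ∠KNB = 86.50° ✓; |NB| = 17.90 ✗.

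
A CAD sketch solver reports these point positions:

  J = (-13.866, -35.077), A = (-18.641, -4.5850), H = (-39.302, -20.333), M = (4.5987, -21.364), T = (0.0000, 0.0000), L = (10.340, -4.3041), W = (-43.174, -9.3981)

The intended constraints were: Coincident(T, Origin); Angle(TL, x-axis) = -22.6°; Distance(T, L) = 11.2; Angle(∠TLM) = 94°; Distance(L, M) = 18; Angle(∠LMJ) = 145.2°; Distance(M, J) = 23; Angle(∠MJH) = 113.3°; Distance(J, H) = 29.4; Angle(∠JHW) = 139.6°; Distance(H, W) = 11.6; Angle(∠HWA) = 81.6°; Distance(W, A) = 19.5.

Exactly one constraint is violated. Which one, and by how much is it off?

Distance(W, A) = 19.5 — off by 5.50.

T = (0.00, 0.00) ✓; TL at -22.60° ✓; |TL| = 11.20 ✓; ∠TLM = 94.00° ✓; |LM| = 18.00 ✓; ∠LMJ = 145.2° ✓; |MJ| = 23.00 ✓; ∠MJH = 113.3° ✓; |JH| = 29.40 ✓; ∠JHW = 139.6° ✓; |HW| = 11.60 ✓; ∠HWA = 81.60° ✓; |WA| = 25.00 ✗.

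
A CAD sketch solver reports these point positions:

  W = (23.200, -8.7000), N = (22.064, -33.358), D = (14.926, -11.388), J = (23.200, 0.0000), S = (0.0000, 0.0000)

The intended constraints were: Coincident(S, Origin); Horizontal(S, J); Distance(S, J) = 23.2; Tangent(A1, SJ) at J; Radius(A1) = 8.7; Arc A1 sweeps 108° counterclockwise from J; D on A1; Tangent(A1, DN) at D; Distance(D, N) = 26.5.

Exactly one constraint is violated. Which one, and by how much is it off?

Distance(D, N) = 26.5 — off by 3.40.

S = (0.00, 0.00) ✓; S.y = 0.00, J.y = 0.00 ✓; |SJ| = 23.20 ✓; ∠(WJ, JS) = 90.00° ✓; |WJ| = 8.700 ✓; bearing(W→D) − bearing(W→J) = 108.0° ✓; |WD| = 8.700 ✓; ∠(WD, DN) = 90.00° ✓; |DN| = 23.10 ✗.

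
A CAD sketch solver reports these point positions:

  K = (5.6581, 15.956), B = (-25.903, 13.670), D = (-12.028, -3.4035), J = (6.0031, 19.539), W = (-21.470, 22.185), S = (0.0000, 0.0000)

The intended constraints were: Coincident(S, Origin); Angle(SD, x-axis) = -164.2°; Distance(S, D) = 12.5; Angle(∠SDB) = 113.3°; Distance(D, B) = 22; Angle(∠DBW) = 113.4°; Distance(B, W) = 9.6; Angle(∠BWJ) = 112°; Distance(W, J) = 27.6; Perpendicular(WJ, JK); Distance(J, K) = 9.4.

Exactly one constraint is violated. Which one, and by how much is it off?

Distance(J, K) = 9.4 — off by 5.80.

S = (0.00, 0.00) ✓; SD at -164.2° ✓; |SD| = 12.50 ✓; ∠SDB = 113.3° ✓; |DB| = 22.00 ✓; ∠DBW = 113.4° ✓; |BW| = 9.600 ✓; ∠BWJ = 112.0° ✓; |WJ| = 27.60 ✓; ∠(WJ, JK) = 90.00° ✓; |JK| = 3.600 ✗.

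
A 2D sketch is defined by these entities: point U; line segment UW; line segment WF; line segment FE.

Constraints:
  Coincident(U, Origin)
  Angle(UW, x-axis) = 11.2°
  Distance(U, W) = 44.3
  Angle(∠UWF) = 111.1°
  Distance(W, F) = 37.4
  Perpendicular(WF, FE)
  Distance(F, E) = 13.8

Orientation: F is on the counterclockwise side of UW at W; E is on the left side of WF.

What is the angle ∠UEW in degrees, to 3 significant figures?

47.5°

U is at the origin; UW runs at 11.2° with length 44.3, so W = 44.3·(cos 11.2°, sin 11.2°) = (43.5, 8.60). ∠UWF = 111.1°, so WF runs at 11.2° + (180° − 111.1°) = 80.1° from the x-axis; with |WF| = 37.4, F = W + 37.4·(cos 80.1°, sin 80.1°) = (49.9, 45.4). WF is perpendicular to FE; with |FE| = 13.8 on the left of WF, E = F + 13.8·(-0.985, 0.172) = (36.3, 47.8). Then cos ∠UEW = EU·EW / (|EU||EW|), giving 47.5°.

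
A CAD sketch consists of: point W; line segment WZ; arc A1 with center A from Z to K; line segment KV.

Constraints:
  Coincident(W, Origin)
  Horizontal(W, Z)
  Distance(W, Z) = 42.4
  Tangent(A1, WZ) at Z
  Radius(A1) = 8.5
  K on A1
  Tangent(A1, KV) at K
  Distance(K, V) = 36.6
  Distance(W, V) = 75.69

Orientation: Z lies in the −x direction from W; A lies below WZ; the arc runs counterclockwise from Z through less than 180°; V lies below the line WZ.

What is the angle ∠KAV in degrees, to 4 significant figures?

76.93°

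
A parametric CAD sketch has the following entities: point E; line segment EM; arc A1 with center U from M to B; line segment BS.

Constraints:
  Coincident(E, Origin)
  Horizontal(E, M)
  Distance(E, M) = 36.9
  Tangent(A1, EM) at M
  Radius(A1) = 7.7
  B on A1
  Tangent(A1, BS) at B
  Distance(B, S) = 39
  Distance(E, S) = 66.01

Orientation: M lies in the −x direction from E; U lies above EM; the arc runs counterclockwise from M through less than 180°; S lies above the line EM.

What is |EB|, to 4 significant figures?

31.99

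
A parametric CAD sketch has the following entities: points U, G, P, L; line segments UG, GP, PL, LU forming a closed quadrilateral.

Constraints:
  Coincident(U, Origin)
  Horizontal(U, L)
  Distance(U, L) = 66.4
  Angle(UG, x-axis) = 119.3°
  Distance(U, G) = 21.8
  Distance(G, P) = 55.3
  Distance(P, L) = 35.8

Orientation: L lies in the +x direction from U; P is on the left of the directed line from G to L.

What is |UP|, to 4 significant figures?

52.01

U is at the origin; UL is horizontal with |UL| = 66.4 and L in +x, so L = (66.4, 0). UG runs at 119.3° with |UG| = 21.8, so G = (-10.67, 19.01). P is determined by |GP| = 55.3 and |PL| = 35.8 together: it lies at the intersection of circle(G, 55.3) and circle(L, 35.8). With |GL| = 79.38, the foot of the radical line on GL is 50.88 from G and the perpendicular offset is √(55.3² − 50.88²) = 21.67. Taking the left-of-GL solution: P = (43.92, 27.86).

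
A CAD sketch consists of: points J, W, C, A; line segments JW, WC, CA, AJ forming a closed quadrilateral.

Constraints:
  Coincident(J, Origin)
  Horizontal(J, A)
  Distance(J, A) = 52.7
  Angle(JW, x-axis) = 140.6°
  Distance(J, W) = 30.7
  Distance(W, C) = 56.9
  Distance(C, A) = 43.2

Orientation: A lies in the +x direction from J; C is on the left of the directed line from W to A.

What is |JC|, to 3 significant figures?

47.9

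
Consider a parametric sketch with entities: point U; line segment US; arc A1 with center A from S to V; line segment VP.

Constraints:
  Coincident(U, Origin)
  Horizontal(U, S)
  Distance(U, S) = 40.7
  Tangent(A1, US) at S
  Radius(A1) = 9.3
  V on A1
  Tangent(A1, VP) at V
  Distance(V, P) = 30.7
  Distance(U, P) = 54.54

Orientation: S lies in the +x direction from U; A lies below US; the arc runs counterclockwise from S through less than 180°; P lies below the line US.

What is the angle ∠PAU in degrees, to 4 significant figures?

94.34°

Checks: |AV| = 9.300 ✓; ∠(AV, VP) = 90.00° ✓; |VP| = 30.70 ✓; |UP| = 54.54 ✓.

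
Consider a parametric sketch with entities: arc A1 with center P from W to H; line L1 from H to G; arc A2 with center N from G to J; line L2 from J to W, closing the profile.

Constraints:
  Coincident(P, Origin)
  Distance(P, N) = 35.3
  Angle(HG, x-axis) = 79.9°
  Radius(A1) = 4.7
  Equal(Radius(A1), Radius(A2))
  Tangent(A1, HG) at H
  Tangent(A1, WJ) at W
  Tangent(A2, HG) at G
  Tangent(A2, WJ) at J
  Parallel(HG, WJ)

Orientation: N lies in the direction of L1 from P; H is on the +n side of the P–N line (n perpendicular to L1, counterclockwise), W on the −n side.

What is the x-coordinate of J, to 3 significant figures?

10.8

Tangency of A1 to both parallel lines with radius 4.7 puts H and W at P ± 4.7·n: H = (-4.63, 0.824), W = (4.63, -0.824). Equal radii place G and J the same way about N: G = N + 4.7·n = (1.56, 35.6), J = N − 4.7·n = (10.8, 33.9). So J.x = 10.8.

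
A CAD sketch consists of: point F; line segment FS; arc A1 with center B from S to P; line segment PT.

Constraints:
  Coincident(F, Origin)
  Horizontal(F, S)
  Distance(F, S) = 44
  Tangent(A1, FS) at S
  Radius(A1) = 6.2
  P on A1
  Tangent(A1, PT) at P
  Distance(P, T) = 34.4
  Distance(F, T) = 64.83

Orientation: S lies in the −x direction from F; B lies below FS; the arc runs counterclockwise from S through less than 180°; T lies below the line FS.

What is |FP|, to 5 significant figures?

50.572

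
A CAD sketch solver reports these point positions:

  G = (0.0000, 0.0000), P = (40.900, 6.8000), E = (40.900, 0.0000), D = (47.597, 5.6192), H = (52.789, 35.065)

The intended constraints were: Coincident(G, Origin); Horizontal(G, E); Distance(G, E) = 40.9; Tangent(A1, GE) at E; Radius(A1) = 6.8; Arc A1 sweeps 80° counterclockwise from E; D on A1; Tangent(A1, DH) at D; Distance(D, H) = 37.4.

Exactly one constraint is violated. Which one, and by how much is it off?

Distance(D, H) = 37.4 — off by 7.50.

G = (0.00, 0.00) ✓; G.y = 0.00, E.y = 0.00 ✓; |GE| = 40.90 ✓; ∠(PE, EG) = 90.00° ✓; |PE| = 6.800 ✓; bearing(P→D) − bearing(P→E) = 80.00° ✓; |PD| = 6.800 ✓; ∠(PD, DH) = 90.00° ✓; |DH| = 29.90 ✗.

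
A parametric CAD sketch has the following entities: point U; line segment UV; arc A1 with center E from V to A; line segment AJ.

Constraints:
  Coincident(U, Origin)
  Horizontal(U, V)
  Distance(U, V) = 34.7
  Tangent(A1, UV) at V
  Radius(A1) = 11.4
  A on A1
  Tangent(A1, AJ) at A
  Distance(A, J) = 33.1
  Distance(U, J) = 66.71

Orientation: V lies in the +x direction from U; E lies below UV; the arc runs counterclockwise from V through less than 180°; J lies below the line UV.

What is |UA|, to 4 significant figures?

33.68

U is at the origin; U and V share the same y with |UV| = 34.7 and V on the +x side, so V = (34.70, 0.000). The tangent condition forces EV to be normal to UV, so E = V + (0, -11.4) = (34.70, -11.40). Since EA ⟂ AJ (tangency), |EJ| = √(11.4² + 33.1²) = 35.01 regardless of where A sits on A1. So J lies on both circle(U, 66.71) and circle(E, 35.01); the below-UV intersection is J = (51.93, -41.87). A is the foot of the tangent from J: A = (27.14, -19.94).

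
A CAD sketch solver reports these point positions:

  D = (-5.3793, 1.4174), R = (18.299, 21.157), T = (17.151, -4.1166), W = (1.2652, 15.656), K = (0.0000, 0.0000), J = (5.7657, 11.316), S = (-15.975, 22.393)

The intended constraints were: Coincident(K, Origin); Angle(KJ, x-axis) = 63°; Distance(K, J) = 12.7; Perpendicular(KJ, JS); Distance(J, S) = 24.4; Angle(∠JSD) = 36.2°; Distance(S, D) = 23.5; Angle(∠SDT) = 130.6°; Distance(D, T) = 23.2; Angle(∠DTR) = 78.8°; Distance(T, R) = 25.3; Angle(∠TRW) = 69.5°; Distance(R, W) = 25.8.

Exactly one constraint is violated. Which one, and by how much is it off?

Distance(R, W) = 25.8 — off by 7.90.

K = (0.00, 0.00) ✓; KJ at 63.00° ✓; |KJ| = 12.70 ✓; ∠(KJ, JS) = 90.00° ✓; |JS| = 24.40 ✓; ∠JSD = 36.20° ✓; |SD| = 23.50 ✓; ∠SDT = 130.6° ✓; |DT| = 23.20 ✓; ∠DTR = 78.80° ✓; |TR| = 25.30 ✓; ∠TRW = 69.50° ✓; |RW| = 17.90 ✗.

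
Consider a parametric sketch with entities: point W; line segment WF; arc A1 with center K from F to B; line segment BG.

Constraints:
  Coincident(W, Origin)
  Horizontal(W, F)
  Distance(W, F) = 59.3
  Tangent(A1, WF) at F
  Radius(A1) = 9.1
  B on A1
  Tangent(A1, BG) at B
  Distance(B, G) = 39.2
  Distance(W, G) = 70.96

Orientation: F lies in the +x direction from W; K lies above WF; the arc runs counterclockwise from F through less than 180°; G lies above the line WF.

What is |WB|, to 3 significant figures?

68.8

W is at the origin; WF is horizontal with |WF| = 59.3 and F on the +x side, so F = (59.3, 0.00). The tangent condition forces KF to be normal to WF, so K = F + (0, 9.1) = (59.3, 9.10). Since KB ⟂ BG (tangency), |KG| = √(9.1² + 39.2²) = 40.2 regardless of where B sits on A1. So G lies on both circle(W, 70.96) and circle(K, 40.2); the above-WF intersection is G = (51.7, 48.6). B is the foot of the tangent from G: B = (67.6, 12.8).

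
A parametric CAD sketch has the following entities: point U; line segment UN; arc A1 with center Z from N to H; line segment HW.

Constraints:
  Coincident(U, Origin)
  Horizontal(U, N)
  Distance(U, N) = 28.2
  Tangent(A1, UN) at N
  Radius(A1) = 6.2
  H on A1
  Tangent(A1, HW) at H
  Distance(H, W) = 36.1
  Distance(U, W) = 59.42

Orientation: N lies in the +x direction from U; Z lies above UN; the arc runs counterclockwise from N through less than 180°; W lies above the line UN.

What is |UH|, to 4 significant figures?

34.38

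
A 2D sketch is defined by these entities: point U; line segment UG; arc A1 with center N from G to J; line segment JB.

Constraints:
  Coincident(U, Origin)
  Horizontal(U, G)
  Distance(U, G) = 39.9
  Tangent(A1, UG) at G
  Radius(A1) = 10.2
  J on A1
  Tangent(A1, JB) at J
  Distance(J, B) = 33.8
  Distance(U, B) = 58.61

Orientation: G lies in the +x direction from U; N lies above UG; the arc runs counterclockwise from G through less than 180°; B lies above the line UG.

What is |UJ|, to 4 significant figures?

51.32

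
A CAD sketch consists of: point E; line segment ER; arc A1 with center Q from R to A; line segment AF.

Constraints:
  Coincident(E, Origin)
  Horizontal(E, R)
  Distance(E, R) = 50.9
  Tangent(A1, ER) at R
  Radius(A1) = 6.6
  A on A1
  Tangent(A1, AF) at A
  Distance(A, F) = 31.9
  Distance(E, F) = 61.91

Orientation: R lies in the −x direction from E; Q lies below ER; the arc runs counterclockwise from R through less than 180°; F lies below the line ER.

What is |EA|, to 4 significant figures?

57.85

Checks: ∠(QR, RE) = 90.00° ✓; |QR| = 6.600 ✓; |QA| = 6.600 ✓; ∠(QA, AF) = 90.00° ✓; |AF| = 31.90 ✓; |EF| = 61.91 ✓.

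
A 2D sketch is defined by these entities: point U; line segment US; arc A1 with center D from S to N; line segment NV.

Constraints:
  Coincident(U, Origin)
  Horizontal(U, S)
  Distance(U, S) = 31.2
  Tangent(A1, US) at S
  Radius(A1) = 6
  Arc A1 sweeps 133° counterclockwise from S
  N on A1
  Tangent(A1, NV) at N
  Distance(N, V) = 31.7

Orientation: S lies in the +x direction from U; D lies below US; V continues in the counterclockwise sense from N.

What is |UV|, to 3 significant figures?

58.8

On A1, S sits at bearing 90° from D; a 133° counterclockwise sweep puts N at bearing 223°, so N = D + 6.0·(cos 223°, sin 223°) = (26.8, -10.1). A1 meets NV tangentially, so DN is at right angles to NV, so NV runs along (−sin 223°, cos 223°); with |NV| = 31.7, V = (48.4, -33.3). Then |UV| = |V − U| = 58.8.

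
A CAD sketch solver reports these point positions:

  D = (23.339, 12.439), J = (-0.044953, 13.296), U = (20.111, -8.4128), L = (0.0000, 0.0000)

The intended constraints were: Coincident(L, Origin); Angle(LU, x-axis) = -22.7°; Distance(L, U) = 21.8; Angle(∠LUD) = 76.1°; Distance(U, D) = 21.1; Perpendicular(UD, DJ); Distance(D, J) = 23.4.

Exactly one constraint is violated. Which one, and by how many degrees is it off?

Perpendicular(UD, DJ) — off by 6.70°.

L = (0.00, 0.00) ✓; LU at -22.70° ✓; |LU| = 21.80 ✓; ∠LUD = 76.10° ✓; |UD| = 21.10 ✓; ∠(UD, DJ) = 96.70° ✗; |DJ| = 23.40 ✓.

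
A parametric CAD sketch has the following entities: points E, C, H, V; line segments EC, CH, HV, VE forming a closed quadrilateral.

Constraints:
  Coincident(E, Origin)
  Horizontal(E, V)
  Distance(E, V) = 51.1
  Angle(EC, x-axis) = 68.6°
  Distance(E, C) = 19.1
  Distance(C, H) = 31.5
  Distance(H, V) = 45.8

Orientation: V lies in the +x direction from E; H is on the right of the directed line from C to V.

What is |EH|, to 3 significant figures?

15.6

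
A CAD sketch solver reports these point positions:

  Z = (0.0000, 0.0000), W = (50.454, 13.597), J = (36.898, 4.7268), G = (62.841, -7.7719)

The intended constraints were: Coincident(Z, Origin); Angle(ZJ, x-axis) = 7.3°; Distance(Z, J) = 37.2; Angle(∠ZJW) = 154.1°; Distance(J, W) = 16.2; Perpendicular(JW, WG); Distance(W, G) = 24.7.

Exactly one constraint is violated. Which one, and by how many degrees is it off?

Perpendicular(JW, WG) — off by 3.10°.

Z = (0.00, 0.00) ✓; ZJ at 7.300° ✓; |ZJ| = 37.20 ✓; ∠ZJW = 154.1° ✓; |JW| = 16.20 ✓; ∠(JW, WG) = 93.10° ✗; |WG| = 24.70 ✓.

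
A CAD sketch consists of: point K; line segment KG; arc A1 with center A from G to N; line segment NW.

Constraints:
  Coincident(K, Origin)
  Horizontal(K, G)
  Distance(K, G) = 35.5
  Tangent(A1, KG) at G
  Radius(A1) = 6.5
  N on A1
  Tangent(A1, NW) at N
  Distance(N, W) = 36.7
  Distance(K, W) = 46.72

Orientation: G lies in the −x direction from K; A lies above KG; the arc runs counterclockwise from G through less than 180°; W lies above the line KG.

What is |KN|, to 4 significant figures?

29.59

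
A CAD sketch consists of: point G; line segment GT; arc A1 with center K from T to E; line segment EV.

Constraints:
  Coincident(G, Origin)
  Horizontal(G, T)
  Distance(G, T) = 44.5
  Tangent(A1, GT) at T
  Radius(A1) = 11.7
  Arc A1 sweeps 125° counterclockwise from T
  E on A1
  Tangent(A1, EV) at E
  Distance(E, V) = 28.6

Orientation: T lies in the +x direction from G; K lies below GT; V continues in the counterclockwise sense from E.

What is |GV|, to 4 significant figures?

66.21

G is at the origin; GT is horizontal with |GT| = 44.5 and T on the +x side, so T = (44.50, 0.000). The tangent condition forces KT to be normal to GT, so K = T + (0, -11.7) = (44.50, -11.70). On A1, T sits at bearing 90° from K; a 125° counterclockwise sweep puts E at bearing 215°, so E = K + 11.7·(cos 215°, sin 215°) = (34.92, -18.41). A1 meets EV tangentially, so KE is at right angles to EV, so EV runs along (−sin 215°, cos 215°); with |EV| = 28.6, V = (51.32, -41.84). Then |GV| = |V − G| = 66.21.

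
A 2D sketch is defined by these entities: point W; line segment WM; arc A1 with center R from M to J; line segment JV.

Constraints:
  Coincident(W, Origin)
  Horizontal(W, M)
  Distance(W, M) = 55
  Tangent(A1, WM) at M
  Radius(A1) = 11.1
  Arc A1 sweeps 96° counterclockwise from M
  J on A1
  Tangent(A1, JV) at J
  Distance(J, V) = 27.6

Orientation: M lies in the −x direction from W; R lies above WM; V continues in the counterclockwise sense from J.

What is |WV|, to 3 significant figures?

61.4

On A1, M sits at bearing -90° from R; a 96° counterclockwise sweep puts J at bearing 6°, so J = R + 11.1·(cos 6°, sin 6°) = (-44.0, 12.3). Since A1 is tangent to JV there, RJ ⟂ JV, so JV runs along (−sin 6°, cos 6°); with |JV| = 27.6, V = (-46.8, 39.7). Then |WV| = |V − W| = 61.4.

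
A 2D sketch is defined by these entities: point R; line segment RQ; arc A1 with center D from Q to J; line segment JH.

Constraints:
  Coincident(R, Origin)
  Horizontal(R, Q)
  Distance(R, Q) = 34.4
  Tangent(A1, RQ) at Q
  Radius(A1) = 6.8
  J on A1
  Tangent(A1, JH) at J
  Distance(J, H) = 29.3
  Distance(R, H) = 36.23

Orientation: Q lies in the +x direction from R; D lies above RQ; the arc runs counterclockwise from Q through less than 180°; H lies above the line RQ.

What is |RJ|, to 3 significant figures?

40.8

Checks: R.y = 0.00, Q.y = 0.00 ✓; |DJ| = 6.800 ✓; ∠(DJ, JH) = 90.00° ✓; |JH| = 29.30 ✓; |RH| = 36.23 ✓.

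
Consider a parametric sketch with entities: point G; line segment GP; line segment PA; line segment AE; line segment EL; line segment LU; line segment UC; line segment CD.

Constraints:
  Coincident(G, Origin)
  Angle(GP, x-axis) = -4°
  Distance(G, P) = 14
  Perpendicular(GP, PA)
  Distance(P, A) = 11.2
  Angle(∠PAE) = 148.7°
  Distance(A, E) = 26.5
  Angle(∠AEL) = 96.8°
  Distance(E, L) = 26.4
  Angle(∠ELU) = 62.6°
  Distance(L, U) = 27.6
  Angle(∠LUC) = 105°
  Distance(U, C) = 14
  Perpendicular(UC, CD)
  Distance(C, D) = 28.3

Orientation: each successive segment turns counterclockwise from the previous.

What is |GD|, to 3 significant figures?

37.7

∠LUC = 105.0° gives UC at 32.9° from the x-axis; with |UC| = 14.0, C = (10.1, 13.6). UC is perpendicular to CD, so CD runs at 123°; with |CD| = 28.3, D = (-5.27, 37.4). Then |GD| = |D − G| = 37.7.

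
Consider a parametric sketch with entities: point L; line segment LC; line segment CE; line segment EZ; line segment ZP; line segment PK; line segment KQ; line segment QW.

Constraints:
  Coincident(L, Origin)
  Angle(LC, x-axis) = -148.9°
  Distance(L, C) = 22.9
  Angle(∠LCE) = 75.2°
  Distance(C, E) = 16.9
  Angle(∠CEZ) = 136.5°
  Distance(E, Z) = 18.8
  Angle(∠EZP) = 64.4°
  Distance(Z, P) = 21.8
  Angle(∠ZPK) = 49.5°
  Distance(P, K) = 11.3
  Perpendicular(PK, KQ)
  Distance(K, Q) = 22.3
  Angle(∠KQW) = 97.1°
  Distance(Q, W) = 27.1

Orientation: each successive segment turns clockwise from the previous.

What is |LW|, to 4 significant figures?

31.92

L is at the origin; LC runs at -148.9° with length 22.9, so C = (-19.61, -11.83). ∠LCE = 75.2° gives CE at 106.3° from the x-axis; with |CE| = 16.9, E = (-24.35, 4.392). ∠CEZ = 136.5° gives EZ at 62.80° from the x-axis; with |EZ| = 18.8, Z = (-15.76, 21.11). ∠EZP = 64.4° gives ZP at -52.80° from the x-axis; with |ZP| = 21.8, P = (-2.578, 3.749). ∠ZPK = 49.5° gives PK at 176.7° from the x-axis; with |PK| = 11.3, K = (-13.86, 4.399). The perpendicularity gives KQ at right angles to PK, so KQ runs at 86.70°; with |KQ| = 22.3, Q = (-12.58, 26.66). ∠KQW = 97.1° gives QW at 3.800° from the x-axis; with |QW| = 27.1, W = (14.46, 28.46). Then |LW| = |W − L| = 31.92.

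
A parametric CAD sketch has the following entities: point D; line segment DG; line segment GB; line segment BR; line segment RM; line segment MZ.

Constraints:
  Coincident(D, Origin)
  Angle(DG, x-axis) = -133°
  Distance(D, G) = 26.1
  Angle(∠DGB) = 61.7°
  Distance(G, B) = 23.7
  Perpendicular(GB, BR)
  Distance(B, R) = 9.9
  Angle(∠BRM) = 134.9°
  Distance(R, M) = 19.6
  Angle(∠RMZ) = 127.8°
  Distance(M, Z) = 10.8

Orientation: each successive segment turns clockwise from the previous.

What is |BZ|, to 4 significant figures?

33.24

D is at the origin; DG runs at -133.0° with length 26.1, so G = (-17.80, -19.09). ∠DGB = 61.7° gives GB at 108.7° from the x-axis; with |GB| = 23.7, B = (-25.40, 3.361). GB ⟂ BR, so BR runs at 18.70°; with |BR| = 9.9, R = (-16.02, 6.535). ∠BRM = 134.9° gives RM at -26.40° from the x-axis; with |RM| = 19.6, M = (1.535, -2.180). ∠RMZ = 127.8° gives MZ at -78.60° from the x-axis; with |MZ| = 10.8, Z = (3.669, -12.77). Then |BZ| = |Z − B| = 33.24.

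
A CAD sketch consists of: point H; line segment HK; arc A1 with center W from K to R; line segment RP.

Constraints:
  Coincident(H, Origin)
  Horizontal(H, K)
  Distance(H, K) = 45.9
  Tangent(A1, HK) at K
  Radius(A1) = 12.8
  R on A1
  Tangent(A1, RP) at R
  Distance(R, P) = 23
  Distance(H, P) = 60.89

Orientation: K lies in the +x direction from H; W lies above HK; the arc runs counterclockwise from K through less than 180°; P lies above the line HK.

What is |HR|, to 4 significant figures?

60.24

Checks: |WK| = 12.80 ✓; |WR| = 12.80 ✓; ∠(WR, RP) = 90.00° ✓; |RP| = 23.00 ✓; |HP| = 60.89 ✓.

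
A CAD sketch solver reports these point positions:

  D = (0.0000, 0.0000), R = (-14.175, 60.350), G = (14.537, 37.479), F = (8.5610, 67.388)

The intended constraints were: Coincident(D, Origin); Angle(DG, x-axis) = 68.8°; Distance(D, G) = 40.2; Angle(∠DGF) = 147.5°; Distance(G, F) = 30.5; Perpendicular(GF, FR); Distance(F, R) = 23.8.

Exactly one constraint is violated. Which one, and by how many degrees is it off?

Perpendicular(GF, FR) — off by 5.90°.

D = (0.00, 0.00) ✓; DG at 68.80° ✓; |DG| = 40.20 ✓; ∠DGF = 147.5° ✓; |GF| = 30.50 ✓; ∠(GF, FR) = 95.90° ✗; |FR| = 23.80 ✓.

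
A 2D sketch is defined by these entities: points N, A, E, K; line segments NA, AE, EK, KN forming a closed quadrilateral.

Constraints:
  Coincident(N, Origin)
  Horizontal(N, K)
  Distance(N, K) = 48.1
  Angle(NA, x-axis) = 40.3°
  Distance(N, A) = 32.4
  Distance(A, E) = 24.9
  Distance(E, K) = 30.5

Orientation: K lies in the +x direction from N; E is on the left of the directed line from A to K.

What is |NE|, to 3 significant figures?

56.6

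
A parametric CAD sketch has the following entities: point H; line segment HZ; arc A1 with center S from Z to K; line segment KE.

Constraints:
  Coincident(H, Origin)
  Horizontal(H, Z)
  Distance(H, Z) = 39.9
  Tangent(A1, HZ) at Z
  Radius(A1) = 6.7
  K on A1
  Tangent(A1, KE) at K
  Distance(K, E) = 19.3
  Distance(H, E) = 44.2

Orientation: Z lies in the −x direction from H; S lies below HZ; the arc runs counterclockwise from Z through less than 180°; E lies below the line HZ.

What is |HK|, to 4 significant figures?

46.71

Checks: |SK| = 6.700 ✓; ∠(SK, KE) = 90.00° ✓; |KE| = 19.30 ✓; |HE| = 44.20 ✓.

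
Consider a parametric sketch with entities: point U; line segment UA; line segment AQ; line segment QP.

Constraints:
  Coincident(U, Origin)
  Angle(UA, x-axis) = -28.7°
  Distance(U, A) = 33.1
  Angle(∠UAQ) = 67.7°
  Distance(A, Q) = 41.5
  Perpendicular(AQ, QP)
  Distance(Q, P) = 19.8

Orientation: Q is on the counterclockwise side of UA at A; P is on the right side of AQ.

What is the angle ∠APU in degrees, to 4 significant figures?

34.64°

∠UAQ = 67.7°, so AQ runs at -28.7° + (180° − 67.7°) = 83.60° from the x-axis; with |AQ| = 41.5, Q = A + 41.5·(cos 83.60°, sin 83.60°) = (33.66, 25.35). AQ ⟂ QP; with |QP| = 19.8 on the right of AQ, P = Q + 19.8·(0.9938, -0.1115) = (53.34, 23.14). Then cos ∠APU = PA·PU / (|PA||PU|), giving 34.64°.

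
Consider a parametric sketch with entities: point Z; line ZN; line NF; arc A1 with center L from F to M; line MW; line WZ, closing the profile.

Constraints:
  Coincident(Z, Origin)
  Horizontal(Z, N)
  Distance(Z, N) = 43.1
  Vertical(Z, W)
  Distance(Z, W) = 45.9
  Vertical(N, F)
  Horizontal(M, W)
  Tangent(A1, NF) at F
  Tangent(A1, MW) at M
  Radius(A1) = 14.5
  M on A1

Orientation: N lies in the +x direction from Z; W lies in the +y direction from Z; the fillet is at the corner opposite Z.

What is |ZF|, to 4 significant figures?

53.33

Z is at the origin; ZN is horizontal with |ZN| = 43.1 and N on the +x side, so N = (43.10, 0.000). ZW is vertical with |ZW| = 45.9 and W on the +y side, so W = (0.000, 45.90). The virtual corner opposite Z is at (43.10, 45.90). The tangent condition forces LF to be normal to NF and the tangent condition forces LM to be normal to MW, with radius 14.5, so the center L sits 14.5 in from both sides at L = (28.60, 31.40). That places the tangent points at F = (43.10, 31.40) on NF and M = (28.60, 45.90) on MW. Then |ZF| = |F − Z| = 53.33.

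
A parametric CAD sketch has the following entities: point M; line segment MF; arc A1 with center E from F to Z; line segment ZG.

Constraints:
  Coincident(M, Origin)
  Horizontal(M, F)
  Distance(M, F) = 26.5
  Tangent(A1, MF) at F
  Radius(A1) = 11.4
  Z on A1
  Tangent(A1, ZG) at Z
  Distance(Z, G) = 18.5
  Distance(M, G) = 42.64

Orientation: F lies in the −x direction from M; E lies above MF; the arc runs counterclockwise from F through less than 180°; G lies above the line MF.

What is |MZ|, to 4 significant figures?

24.35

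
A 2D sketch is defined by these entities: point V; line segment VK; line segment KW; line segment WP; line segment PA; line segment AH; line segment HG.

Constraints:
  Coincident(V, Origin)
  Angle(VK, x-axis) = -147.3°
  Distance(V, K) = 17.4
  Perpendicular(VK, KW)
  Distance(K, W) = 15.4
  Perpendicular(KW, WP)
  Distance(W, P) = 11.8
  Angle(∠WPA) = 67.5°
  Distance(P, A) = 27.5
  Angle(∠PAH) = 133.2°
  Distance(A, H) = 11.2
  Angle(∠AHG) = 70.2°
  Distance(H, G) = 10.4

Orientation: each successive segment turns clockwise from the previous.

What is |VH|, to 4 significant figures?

30.04

V is at the origin; VK runs at -147.3° with length 17.4, so K = (-14.64, -9.400). VK ⟂ KW, so KW runs at 122.7°; with |KW| = 15.4, W = (-22.96, 3.559). KW ⟂ WP, so WP runs at 32.70°; with |WP| = 11.8, P = (-13.03, 9.934). ∠WPA = 67.5° gives PA at -79.80° from the x-axis; with |PA| = 27.5, A = (-8.162, -17.13). ∠PAH = 133.2° gives AH at -126.6° from the x-axis; with |AH| = 11.2, H = (-14.84, -26.12). Then |VH| = |H − V| = 30.04.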